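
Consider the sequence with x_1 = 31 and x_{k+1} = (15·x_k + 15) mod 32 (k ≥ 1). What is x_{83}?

x_1 = 31,  x_2 = 0,  x_3 = 15,  x_4 = 16,  x_5 = 31.
Since x_5 = x_1 = 31, the sequence is periodic with period 4.
(83 - 1) mod 4 = 2, so x_{83} = x_3 = 15.

15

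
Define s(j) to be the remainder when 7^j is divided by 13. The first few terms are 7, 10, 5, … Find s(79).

We have s(1) = 7; s(2) = 10; s(3) = 5; s(4) = 9; s(5) = 11; s(6) = 12; s(7) = 6; s(8) = 3; s(9) = 8; s(10) = 4; s(11) = 2; s(12) = 1; s(13) = 7.
Since s(13) = s(1) = 7, the sequence is periodic with period 12.
(79 - 1) mod 12 = 6, so s(79) = s(7) = 6.

6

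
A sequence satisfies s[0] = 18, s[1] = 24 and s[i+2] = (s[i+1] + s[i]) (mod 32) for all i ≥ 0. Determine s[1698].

10

s[0] = 18,  s[1] = 24,  s[2] = 10,  s[3] = 2,  s[4] = 12,  s[5] = 14,  s[6] = 26,  s[7] = 8,  s[8] = 2,  s[9] = 10,  s[10] = 12,  s[11] = 22,  s[12] = 2,  s[13] = 24,  s[14] = 26,  s[15] = 18,  s[16] = 12,  s[17] = 30,  s[18] = 10,  s[19] = 8,  s[20] = 18,  s[21] = 26,  s[22] = 12,  s[23] = 6,  s[24] = 18,  s[25] = 24.
Since (s[24], s[25]) = (s[0], s[1]) = (18, 24) (two consecutive terms determine the rest), the sequence is periodic with period 24.
So s[1698] = s[0 + ((1698-0) mod 24)] = s[18] = 10.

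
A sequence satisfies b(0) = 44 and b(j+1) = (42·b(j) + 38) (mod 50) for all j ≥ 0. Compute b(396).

Computing terms: b(0) = 44,  b(1) = 36,  b(2) = 0,  b(3) = 38,  b(4) = 34,  b(5) = 16,  b(6) = 10,  b(7) = 8,  b(8) = 24,  b(9) = 46,  b(10) = 20,  b(11) = 28,  b(12) = 14,  b(13) = 26,  b(14) = 30,  b(15) = 48,  b(16) = 4,  b(17) = 6,  b(18) = 40,  b(19) = 18,  b(20) = 44.
Since b(20) = b(0) = 44, the sequence is periodic with period 20.
So b(396) = b(0 + ((396-0) mod 20)) = b(16) = 4.

4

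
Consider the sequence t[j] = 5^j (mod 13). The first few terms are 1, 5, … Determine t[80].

1

We have t[0] = 1, t[1] = 5, t[2] = 12, t[3] = 8, t[4] = 1.
Since t[4] = t[0] = 1, the sequence is periodic with period 4.
(80 - 0) mod 4 = 0, so t[80] = t[0] = 1.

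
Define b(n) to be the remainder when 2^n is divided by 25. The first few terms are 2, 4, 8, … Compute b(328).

6

We have b(1) = 2; b(2) = 4; b(3) = 8; b(4) = 16; b(5) = 7; b(6) = 14; b(7) = 3; b(8) = 6; b(9) = 12; b(10) = 24; b(11) = 23; b(12) = 21; b(13) = 17; b(14) = 9; b(15) = 18; b(16) = 11; b(17) = 22; b(18) = 19; b(19) = 13; b(20) = 1; b(21) = 2.
Since b(21) = b(1) = 2, the sequence is periodic with period 20.
So b(328) = b(1 + ((328-1) mod 20)) = b(8) = 6.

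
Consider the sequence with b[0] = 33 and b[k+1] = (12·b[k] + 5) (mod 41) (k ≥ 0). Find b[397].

Listing terms: b[0] = 33; b[1] = 32; b[2] = 20; b[3] = 40; b[4] = 34; b[5] = 3; b[6] = 0; b[7] = 5; b[8] = 24; b[9] = 6; b[10] = 36; b[11] = 27; b[12] = 1; b[13] = 17; b[14] = 4; b[15] = 12; b[16] = 26; b[17] = 30; b[18] = 37; b[19] = 39; b[20] = 22; b[21] = 23; b[22] = 35; b[23] = 15; b[24] = 21; b[25] = 11; b[26] = 14; b[27] = 9; b[28] = 31; b[29] = 8; b[30] = 19; b[31] = 28; b[32] = 13; b[33] = 38; b[34] = 10; b[35] = 2; b[36] = 29; b[37] = 25; b[38] = 18; b[39] = 16; b[40] = 33.
Since b[40] = b[0] = 33, the sequence is periodic with period 40.
So b[397] = b[0 + ((397-0) mod 40)] = b[37] = 25.

25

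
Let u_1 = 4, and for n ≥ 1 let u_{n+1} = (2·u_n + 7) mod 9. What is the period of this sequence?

u_1 = 4,  u_2 = 6,  u_3 = 1,  u_4 = 0,  u_5 = 7,  u_6 = 3,  u_7 = 4.
The sequence repeats with period 6.

6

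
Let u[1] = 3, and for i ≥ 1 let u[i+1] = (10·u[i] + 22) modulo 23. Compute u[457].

We have u[1] = 3; u[2] = 6; u[3] = 13; u[4] = 14; u[5] = 1; u[6] = 9; u[7] = 20; u[8] = 15; u[9] = 11; u[10] = 17; u[11] = 8; u[12] = 10; u[13] = 7; u[14] = 0; u[15] = 22; u[16] = 12; u[17] = 4; u[18] = 16; u[19] = 21; u[20] = 2; u[21] = 19; u[22] = 5; u[23] = 3.
Since u[23] = u[1] = 3, the sequence is periodic with period 22.
(457 - 1) mod 22 = 16, so u[457] = u[17] = 4.

4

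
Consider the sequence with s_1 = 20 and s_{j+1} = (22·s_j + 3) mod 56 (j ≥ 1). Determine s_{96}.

s_1 = 20, s_2 = 51, s_3 = 5, s_4 = 1, s_5 = 25, s_6 = 49, s_7 = 17, s_8 = 41, s_9 = 9, s_{10} = 33, s_{11} = 1.
Since s_{11} = s_4 = 1, the sequence is eventually periodic: after a pre-period of length 3 it cycles with period 7.
For j ≥ 4, s_j depends only on (j - 4) mod 7. (96 - 4) mod 7 = 1, so s_{96} = s_5 = 25.

25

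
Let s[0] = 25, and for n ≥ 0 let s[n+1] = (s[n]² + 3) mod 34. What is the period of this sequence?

4

Listing terms: s[0] = 25; s[1] = 16; s[2] = 21; s[3] = 2; s[4] = 7; s[5] = 18; s[6] = 21.
Since s[6] = s[2] = 21, the sequence is eventually periodic: after a pre-period of length 2 it cycles with period 4.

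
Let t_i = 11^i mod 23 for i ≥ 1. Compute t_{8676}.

8

Computing terms: t_1 = 11,  t_2 = 6,  t_3 = 20,  t_4 = 13,  t_5 = 5,  t_6 = 9,  t_7 = 7,  t_8 = 8,  t_9 = 19,  t_{10} = 2,  t_{11} = 22,  t_{12} = 12,  t_{13} = 17,  t_{14} = 3,  t_{15} = 10,  t_{16} = 18,  t_{17} = 14,  t_{18} = 16,  t_{19} = 15,  t_{20} = 4,  t_{21} = 21,  t_{22} = 1,  t_{23} = 11.
Since t_{23} = t_1 = 11, the sequence is periodic with period 22.
(8676 - 1) mod 22 = 7, so t_{8676} = t_8 = 8.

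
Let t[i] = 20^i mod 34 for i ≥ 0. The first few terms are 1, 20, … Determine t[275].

We have t[0] = 1,  t[1] = 20,  t[2] = 26,  t[3] = 10,  t[4] = 30,  t[5] = 22,  t[6] = 32,  t[7] = 28,  t[8] = 16,  t[9] = 14,  t[10] = 8,  t[11] = 24,  t[12] = 4,  t[13] = 12,  t[14] = 2,  t[15] = 6,  t[16] = 18,  t[17] = 20.
Since t[17] = t[1] = 20, the sequence is eventually periodic: after a pre-period of length 1 it cycles with period 16.
For i ≥ 1, t[i] depends only on (i - 1) mod 16. (275 - 1) mod 16 = 2, so t[275] = t[3] = 10.

10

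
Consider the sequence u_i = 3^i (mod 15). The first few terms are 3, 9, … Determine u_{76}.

u_1 = 3; u_2 = 9; u_3 = 12; u_4 = 6; u_5 = 3.
The sequence repeats with period 4.
(76 - 1) mod 4 = 3, so u_{76} = u_4 = 6.

6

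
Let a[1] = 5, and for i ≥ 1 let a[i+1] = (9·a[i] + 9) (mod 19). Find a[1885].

18

Listing terms: a[1] = 5, a[2] = 16, a[3] = 1, a[4] = 18, a[5] = 0, a[6] = 9, a[7] = 14, a[8] = 2, a[9] = 8, a[10] = 5.
The sequence repeats with period 9.
(1885 - 1) mod 9 = 3, so a[1885] = a[4] = 18.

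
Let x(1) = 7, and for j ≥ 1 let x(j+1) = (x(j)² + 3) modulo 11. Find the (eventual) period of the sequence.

We have x(1) = 7; x(2) = 8; x(3) = 1; x(4) = 4; x(5) = 8.
Since x(5) = x(2) = 8, the sequence is eventually periodic: after a pre-period of length 1 it cycles with period 3.

3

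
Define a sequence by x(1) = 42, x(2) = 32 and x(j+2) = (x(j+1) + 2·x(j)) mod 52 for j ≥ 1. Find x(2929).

16

Listing terms: x(1) = 42, x(2) = 32, x(3) = 12, x(4) = 24, x(5) = 48, x(6) = 44, x(7) = 36, x(8) = 20, x(9) = 40, x(10) = 28, x(11) = 4, x(12) = 8, x(13) = 16, x(14) = 32, x(15) = 12.
Since (x(14), x(15)) = (x(2), x(3)) = (32, 12) (two consecutive terms determine the rest), the sequence is eventually periodic: after a pre-period of length 1 it cycles with period 12.
For j ≥ 2, x(j) depends only on (j - 2) mod 12. (2929 - 2) mod 12 = 11, so x(2929) = x(13) = 16.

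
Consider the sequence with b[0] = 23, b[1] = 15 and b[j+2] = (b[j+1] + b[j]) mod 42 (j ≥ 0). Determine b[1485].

Listing terms: b[0] = 23,  b[1] = 15,  b[2] = 38,  b[3] = 11,  b[4] = 7,  b[5] = 18,  b[6] = 25,  b[7] = 1,  b[8] = 26,  b[9] = 27,  b[10] = 11,  b[11] = 38,  b[12] = 7,  b[13] = 3,  b[14] = 10,  b[15] = 13,  b[16] = 23,  b[17] = 36,  b[18] = 17,  b[19] = 11,  b[20] = 28,  b[21] = 39,  b[22] = 25,  b[23] = 22,  b[24] = 5,  b[25] = 27,  b[26] = 32,  b[27] = 17,  b[28] = 7,  b[29] = 24,  b[30] = 31,  b[31] = 13,  b[32] = 2,  b[33] = 15,  b[34] = 17,  b[35] = 32,  b[36] = 7,  b[37] = 39,  b[38] = 4,  b[39] = 1,  b[40] = 5,  b[41] = 6,  b[42] = 11,  b[43] = 17,  b[44] = 28,  b[45] = 3,  b[46] = 31,  b[47] = 34,  b[48] = 23,  b[49] = 15.
Since (b[48], b[49]) = (b[0], b[1]) = (23, 15) (two consecutive terms determine the rest), the sequence is periodic with period 48.
(1485 - 0) mod 48 = 45, so b[1485] = b[45] = 3.

3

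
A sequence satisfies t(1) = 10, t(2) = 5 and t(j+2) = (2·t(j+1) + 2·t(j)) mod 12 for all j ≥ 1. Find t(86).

8

Computing terms: t(1) = 10, t(2) = 5, t(3) = 6, t(4) = 10, t(5) = 8, t(6) = 0, t(7) = 4, t(8) = 8, t(9) = 0.
Since (t(8), t(9)) = (t(5), t(6)) = (8, 0) (two consecutive terms determine the rest), the sequence is eventually periodic: after a pre-period of length 4 it cycles with period 3.
For j ≥ 5, t(j) depends only on (j - 5) mod 3. (86 - 5) mod 3 = 0, so t(86) = t(5) = 8.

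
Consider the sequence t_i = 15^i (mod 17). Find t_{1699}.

Listing terms: t_1 = 15; t_2 = 4; t_3 = 9; t_4 = 16; t_5 = 2; t_6 = 13; t_7 = 8; t_8 = 1; t_9 = 15.
Since t_9 = t_1 = 15, the sequence is periodic with period 8.
So t_{1699} = t_{1 + ((1699-1) mod 8)} = t_3 = 9.

9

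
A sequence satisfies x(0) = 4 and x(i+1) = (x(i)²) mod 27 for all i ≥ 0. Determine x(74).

13

x(0) = 4; x(1) = 16; x(2) = 13; x(3) = 7; x(4) = 22; x(5) = 25; x(6) = 4.
The sequence repeats with period 6.
So x(74) = x(0 + ((74-0) mod 6)) = x(2) = 13.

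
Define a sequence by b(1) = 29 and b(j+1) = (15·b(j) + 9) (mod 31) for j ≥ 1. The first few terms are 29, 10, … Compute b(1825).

b(1) = 29; b(2) = 10; b(3) = 4; b(4) = 7; b(5) = 21; b(6) = 14; b(7) = 2; b(8) = 8; b(9) = 5; b(10) = 22; b(11) = 29.
The sequence repeats with period 10.
So b(1825) = b(1 + ((1825-1) mod 10)) = b(5) = 21.

21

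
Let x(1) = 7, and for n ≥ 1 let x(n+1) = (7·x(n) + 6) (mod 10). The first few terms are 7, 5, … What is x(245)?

7

x(1) = 7; x(2) = 5; x(3) = 1; x(4) = 3; x(5) = 7.
Since x(5) = x(1) = 7, the sequence is periodic with period 4.
(245 - 1) mod 4 = 0, so x(245) = x(1) = 7.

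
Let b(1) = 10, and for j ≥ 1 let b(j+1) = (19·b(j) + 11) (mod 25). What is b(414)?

We have b(1) = 10, b(2) = 1, b(3) = 5, b(4) = 6, b(5) = 0, b(6) = 11, b(7) = 20, b(8) = 16, b(9) = 15, b(10) = 21, b(11) = 10.
The sequence repeats with period 10.
(414 - 1) mod 10 = 3, so b(414) = b(4) = 6.

6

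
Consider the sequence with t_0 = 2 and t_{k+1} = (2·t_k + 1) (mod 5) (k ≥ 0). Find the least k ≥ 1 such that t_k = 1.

Computing terms: t_0 = 2; t_1 = 0; t_2 = 1; t_3 = 3; t_4 = 2.
Since t_4 = t_0 = 2, the sequence is periodic with period 4.
The value 1 first appears (with k ≥ 1) at t_2.

2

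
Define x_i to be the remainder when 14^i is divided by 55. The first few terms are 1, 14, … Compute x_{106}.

36

Listing terms: x_0 = 1,  x_1 = 14,  x_2 = 31,  x_3 = 49,  x_4 = 26,  x_5 = 34,  x_6 = 36,  x_7 = 9,  x_8 = 16,  x_9 = 4,  x_{10} = 1.
Since x_{10} = x_0 = 1, the sequence is periodic with period 10.
(106 - 0) mod 10 = 6, so x_{106} = x_6 = 36.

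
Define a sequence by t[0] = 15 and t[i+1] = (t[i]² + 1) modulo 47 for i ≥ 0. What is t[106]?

18

Computing terms: t[0] = 15, t[1] = 38, t[2] = 35, t[3] = 4, t[4] = 17, t[5] = 8, t[6] = 18, t[7] = 43, t[8] = 17.
Since t[8] = t[4] = 17, the sequence is eventually periodic: after a pre-period of length 4 it cycles with period 4.
For i ≥ 4, t[i] depends only on (i - 4) mod 4. (106 - 4) mod 4 = 2, so t[106] = t[6] = 18.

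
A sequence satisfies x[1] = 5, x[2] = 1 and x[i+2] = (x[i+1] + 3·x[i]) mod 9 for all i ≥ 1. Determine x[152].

We have x[1] = 5; x[2] = 1; x[3] = 7; x[4] = 1; x[5] = 4; x[6] = 7; x[7] = 1.
Since (x[6], x[7]) = (x[3], x[4]) = (7, 1) (two consecutive terms determine the rest), the sequence is eventually periodic: after a pre-period of length 2 it cycles with period 3.
For i ≥ 3, x[i] depends only on (i - 3) mod 3. (152 - 3) mod 3 = 2, so x[152] = x[5] = 4.

4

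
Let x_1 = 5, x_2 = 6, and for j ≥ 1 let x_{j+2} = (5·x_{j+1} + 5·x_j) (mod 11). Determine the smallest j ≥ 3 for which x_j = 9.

6

Listing terms: x_1 = 5,  x_2 = 6,  x_3 = 0,  x_4 = 8,  x_5 = 7,  x_6 = 9,  x_7 = 3,  x_8 = 5,  x_9 = 7,  x_{10} = 5,  x_{11} = 5,  x_{12} = 6.
The sequence repeats with period 10.
The value 9 first appears (with j ≥ 3) at x_6.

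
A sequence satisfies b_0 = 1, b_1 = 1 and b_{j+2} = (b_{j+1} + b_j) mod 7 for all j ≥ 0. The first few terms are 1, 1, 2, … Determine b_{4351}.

0

b_0 = 1, b_1 = 1, b_2 = 2, b_3 = 3, b_4 = 5, b_5 = 1, b_6 = 6, b_7 = 0, b_8 = 6, b_9 = 6, b_{10} = 5, b_{11} = 4, b_{12} = 2, b_{13} = 6, b_{14} = 1, b_{15} = 0, b_{16} = 1, b_{17} = 1.
Since (b_{16}, b_{17}) = (b_0, b_1) = (1, 1) (two consecutive terms determine the rest), the sequence is periodic with period 16.
So b_{4351} = b_{0 + ((4351-0) mod 16)} = b_{15} = 0.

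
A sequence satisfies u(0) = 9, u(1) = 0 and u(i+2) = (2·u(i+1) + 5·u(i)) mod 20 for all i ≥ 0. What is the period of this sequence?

Listing terms: u(0) = 9, u(1) = 0, u(2) = 5, u(3) = 10, u(4) = 5, u(5) = 0, u(6) = 5.
Since (u(5), u(6)) = (u(1), u(2)) = (0, 5) (two consecutive terms determine the rest), the sequence is eventually periodic: after a pre-period of length 1 it cycles with period 4.

4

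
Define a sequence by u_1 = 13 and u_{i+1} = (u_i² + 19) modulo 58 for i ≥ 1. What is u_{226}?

44

We have u_1 = 13; u_2 = 14; u_3 = 41; u_4 = 18; u_5 = 53; u_6 = 44; u_7 = 41.
Since u_7 = u_3 = 41, the sequence is eventually periodic: after a pre-period of length 2 it cycles with period 4.
For i ≥ 3, u_i depends only on (i - 3) mod 4. (226 - 3) mod 4 = 3, so u_{226} = u_6 = 44.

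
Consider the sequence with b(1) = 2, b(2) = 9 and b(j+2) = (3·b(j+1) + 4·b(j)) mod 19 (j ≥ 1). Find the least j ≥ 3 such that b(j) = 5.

7

Listing terms: b(1) = 2; b(2) = 9; b(3) = 16; b(4) = 8; b(5) = 12; b(6) = 11; b(7) = 5; b(8) = 2; b(9) = 7; b(10) = 10; b(11) = 1; b(12) = 5; b(13) = 0; b(14) = 1; b(15) = 3; b(16) = 13; b(17) = 13; b(18) = 15; b(19) = 2; b(20) = 9.
The sequence repeats with period 18.
The value 5 first appears (with j ≥ 3) at b(7).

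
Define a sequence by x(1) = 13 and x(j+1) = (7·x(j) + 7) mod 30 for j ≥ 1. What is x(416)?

8

Listing terms: x(1) = 13,  x(2) = 8,  x(3) = 3,  x(4) = 28,  x(5) = 23,  x(6) = 18,  x(7) = 13.
The sequence repeats with period 6.
(416 - 1) mod 6 = 1, so x(416) = x(2) = 8.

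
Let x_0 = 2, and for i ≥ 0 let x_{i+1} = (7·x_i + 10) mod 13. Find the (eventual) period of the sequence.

Listing terms: x_0 = 2; x_1 = 11; x_2 = 9; x_3 = 8; x_4 = 1; x_5 = 4; x_6 = 12; x_7 = 3; x_8 = 5; x_9 = 6; x_{10} = 0; x_{11} = 10; x_{12} = 2.
The sequence repeats with period 12.

12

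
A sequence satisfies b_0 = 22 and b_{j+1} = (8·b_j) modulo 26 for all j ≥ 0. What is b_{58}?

Computing terms: b_0 = 22; b_1 = 20; b_2 = 4; b_3 = 6; b_4 = 22.
The sequence repeats with period 4.
So b_{58} = b_{0 + ((58-0) mod 4)} = b_2 = 4.

4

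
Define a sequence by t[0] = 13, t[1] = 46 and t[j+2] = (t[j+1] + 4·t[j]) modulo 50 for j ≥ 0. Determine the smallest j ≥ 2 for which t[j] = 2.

5

Computing terms: t[0] = 13; t[1] = 46; t[2] = 48; t[3] = 32; t[4] = 24; t[5] = 2; t[6] = 48; t[7] = 6; t[8] = 48; t[9] = 22; t[10] = 14; t[11] = 2; t[12] = 8; t[13] = 16; t[14] = 48; t[15] = 12; t[16] = 4; t[17] = 2; t[18] = 18; t[19] = 26; t[20] = 48; t[21] = 2; t[22] = 44; t[23] = 2; t[24] = 28; t[25] = 36; t[26] = 48; t[27] = 42; t[28] = 34; t[29] = 2; t[30] = 38; t[31] = 46; t[32] = 48.
Since (t[31], t[32]) = (t[1], t[2]) = (46, 48) (two consecutive terms determine the rest), the sequence is eventually periodic: after a pre-period of length 1 it cycles with period 30.
The value 2 first appears (with j ≥ 2) at t[5].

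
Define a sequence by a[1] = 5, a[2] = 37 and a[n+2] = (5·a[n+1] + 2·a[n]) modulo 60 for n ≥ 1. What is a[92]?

Computing terms: a[1] = 5; a[2] = 37; a[3] = 15; a[4] = 29; a[5] = 55; a[6] = 33; a[7] = 35; a[8] = 1; a[9] = 15; a[10] = 17; a[11] = 55; a[12] = 9; a[13] = 35; a[14] = 13; a[15] = 15; a[16] = 41; a[17] = 55; a[18] = 57; a[19] = 35; a[20] = 49; a[21] = 15; a[22] = 53; a[23] = 55; a[24] = 21; a[25] = 35; a[26] = 37; a[27] = 15.
Since (a[26], a[27]) = (a[2], a[3]) = (37, 15) (two consecutive terms determine the rest), the sequence is eventually periodic: after a pre-period of length 1 it cycles with period 24.
For n ≥ 2, a[n] depends only on (n - 2) mod 24. (92 - 2) mod 24 = 18, so a[92] = a[20] = 49.

49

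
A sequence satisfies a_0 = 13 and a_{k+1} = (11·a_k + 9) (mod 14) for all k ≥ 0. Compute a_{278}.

We have a_0 = 13,  a_1 = 12,  a_2 = 1,  a_3 = 6,  a_4 = 5,  a_5 = 8,  a_6 = 13.
The sequence repeats with period 6.
So a_{278} = a_{0 + ((278-0) mod 6)} = a_2 = 1.

1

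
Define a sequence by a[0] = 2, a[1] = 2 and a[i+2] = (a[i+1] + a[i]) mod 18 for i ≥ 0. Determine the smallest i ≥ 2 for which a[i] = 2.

Listing terms: a[0] = 2; a[1] = 2; a[2] = 4; a[3] = 6; a[4] = 10; a[5] = 16; a[6] = 8; a[7] = 6; a[8] = 14; a[9] = 2; a[10] = 16; a[11] = 0; a[12] = 16; a[13] = 16; a[14] = 14; a[15] = 12; a[16] = 8; a[17] = 2; a[18] = 10; a[19] = 12; a[20] = 4; a[21] = 16; a[22] = 2; a[23] = 0; a[24] = 2; a[25] = 2.
Since (a[24], a[25]) = (a[0], a[1]) = (2, 2) (two consecutive terms determine the rest), the sequence is periodic with period 24.
The value 2 first appears (with i ≥ 2) at a[9].

9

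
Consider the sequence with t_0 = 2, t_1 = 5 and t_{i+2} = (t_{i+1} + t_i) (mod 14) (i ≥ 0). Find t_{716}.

9

We have t_0 = 2,  t_1 = 5,  t_2 = 7,  t_3 = 12,  t_4 = 5,  t_5 = 3,  t_6 = 8,  t_7 = 11,  t_8 = 5,  t_9 = 2,  t_{10} = 7,  t_{11} = 9,  t_{12} = 2,  t_{13} = 11,  t_{14} = 13,  t_{15} = 10,  t_{16} = 9,  t_{17} = 5,  t_{18} = 0,  t_{19} = 5,  t_{20} = 5,  t_{21} = 10,  t_{22} = 1,  t_{23} = 11,  t_{24} = 12,  t_{25} = 9,  t_{26} = 7,  t_{27} = 2,  t_{28} = 9,  t_{29} = 11,  t_{30} = 6,  t_{31} = 3,  t_{32} = 9,  t_{33} = 12,  t_{34} = 7,  t_{35} = 5,  t_{36} = 12,  t_{37} = 3,  t_{38} = 1,  t_{39} = 4,  t_{40} = 5,  t_{41} = 9,  t_{42} = 0,  t_{43} = 9,  t_{44} = 9,  t_{45} = 4,  t_{46} = 13,  t_{47} = 3,  t_{48} = 2,  t_{49} = 5.
Since (t_{48}, t_{49}) = (t_0, t_1) = (2, 5) (two consecutive terms determine the rest), the sequence is periodic with period 48.
(716 - 0) mod 48 = 44, so t_{716} = t_{44} = 9.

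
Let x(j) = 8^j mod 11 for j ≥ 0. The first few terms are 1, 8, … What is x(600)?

1

Computing terms: x(0) = 1,  x(1) = 8,  x(2) = 9,  x(3) = 6,  x(4) = 4,  x(5) = 10,  x(6) = 3,  x(7) = 2,  x(8) = 5,  x(9) = 7,  x(10) = 1.
The sequence repeats with period 10.
(600 - 0) mod 10 = 0, so x(600) = x(0) = 1.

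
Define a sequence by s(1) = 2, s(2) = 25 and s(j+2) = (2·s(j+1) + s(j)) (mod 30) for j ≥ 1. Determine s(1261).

22

We have s(1) = 2; s(2) = 25; s(3) = 22; s(4) = 9; s(5) = 10; s(6) = 29; s(7) = 8; s(8) = 15; s(9) = 8; s(10) = 1; s(11) = 10; s(12) = 21; s(13) = 22; s(14) = 5; s(15) = 2; s(16) = 9; s(17) = 20; s(18) = 19; s(19) = 28; s(20) = 15; s(21) = 28; s(22) = 11; s(23) = 20; s(24) = 21; s(25) = 2; s(26) = 25.
Since (s(25), s(26)) = (s(1), s(2)) = (2, 25) (two consecutive terms determine the rest), the sequence is periodic with period 24.
So s(1261) = s(1 + ((1261-1) mod 24)) = s(13) = 22.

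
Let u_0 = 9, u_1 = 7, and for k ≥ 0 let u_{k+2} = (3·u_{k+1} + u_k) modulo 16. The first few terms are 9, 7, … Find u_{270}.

We have u_0 = 9; u_1 = 7; u_2 = 14; u_3 = 1; u_4 = 1; u_5 = 4; u_6 = 13; u_7 = 11; u_8 = 14; u_9 = 5; u_{10} = 13; u_{11} = 12; u_{12} = 1; u_{13} = 15; u_{14} = 14; u_{15} = 9; u_{16} = 9; u_{17} = 4; u_{18} = 5; u_{19} = 3; u_{20} = 14; u_{21} = 13; u_{22} = 5; u_{23} = 12; u_{24} = 9; u_{25} = 7.
The sequence repeats with period 24.
(270 - 0) mod 24 = 6, so u_{270} = u_6 = 13.

13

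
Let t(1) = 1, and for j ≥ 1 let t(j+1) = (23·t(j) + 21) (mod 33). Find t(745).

16

Listing terms: t(1) = 1,  t(2) = 11,  t(3) = 10,  t(4) = 20,  t(5) = 19,  t(6) = 29,  t(7) = 28,  t(8) = 5,  t(9) = 4,  t(10) = 14,  t(11) = 13,  t(12) = 23,  t(13) = 22,  t(14) = 32,  t(15) = 31,  t(16) = 8,  t(17) = 7,  t(18) = 17,  t(19) = 16,  t(20) = 26,  t(21) = 25,  t(22) = 2,  t(23) = 1.
The sequence repeats with period 22.
(745 - 1) mod 22 = 18, so t(745) = t(19) = 16.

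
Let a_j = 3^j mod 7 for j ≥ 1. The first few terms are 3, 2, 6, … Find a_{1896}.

1

Listing terms: a_1 = 3; a_2 = 2; a_3 = 6; a_4 = 4; a_5 = 5; a_6 = 1; a_7 = 3.
The sequence repeats with period 6.
(1896 - 1) mod 6 = 5, so a_{1896} = a_6 = 1.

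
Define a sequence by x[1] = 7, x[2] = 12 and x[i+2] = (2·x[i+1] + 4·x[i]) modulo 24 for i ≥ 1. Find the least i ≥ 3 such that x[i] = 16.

8

Computing terms: x[1] = 7, x[2] = 12, x[3] = 4, x[4] = 8, x[5] = 8, x[6] = 0, x[7] = 8, x[8] = 16, x[9] = 16, x[10] = 0, x[11] = 16, x[12] = 8, x[13] = 8.
Since (x[12], x[13]) = (x[4], x[5]) = (8, 8) (two consecutive terms determine the rest), the sequence is eventually periodic: after a pre-period of length 3 it cycles with period 8.
The value 16 first appears (with i ≥ 3) at x[8].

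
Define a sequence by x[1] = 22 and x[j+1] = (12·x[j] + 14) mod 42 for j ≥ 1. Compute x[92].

26

Computing terms: x[1] = 22, x[2] = 26, x[3] = 32, x[4] = 20, x[5] = 2, x[6] = 38, x[7] = 8, x[8] = 26.
Since x[8] = x[2] = 26, the sequence is eventually periodic: after a pre-period of length 1 it cycles with period 6.
For j ≥ 2, x[j] depends only on (j - 2) mod 6. (92 - 2) mod 6 = 0, so x[92] = x[2] = 26.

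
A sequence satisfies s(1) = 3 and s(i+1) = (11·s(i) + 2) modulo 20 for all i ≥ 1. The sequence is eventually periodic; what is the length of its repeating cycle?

5

Computing terms: s(1) = 3, s(2) = 15, s(3) = 7, s(4) = 19, s(5) = 11, s(6) = 3.
Since s(6) = s(1) = 3, the sequence is periodic with period 5.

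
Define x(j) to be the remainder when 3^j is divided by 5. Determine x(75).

2

We have x(0) = 1,  x(1) = 3,  x(2) = 4,  x(3) = 2,  x(4) = 1.
The sequence repeats with period 4.
So x(75) = x(0 + ((75-0) mod 4)) = x(3) = 2.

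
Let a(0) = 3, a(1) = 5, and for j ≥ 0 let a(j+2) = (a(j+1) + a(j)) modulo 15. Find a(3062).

a(0) = 3; a(1) = 5; a(2) = 8; a(3) = 13; a(4) = 6; a(5) = 4; a(6) = 10; a(7) = 14; a(8) = 9; a(9) = 8; a(10) = 2; a(11) = 10; a(12) = 12; a(13) = 7; a(14) = 4; a(15) = 11; a(16) = 0; a(17) = 11; a(18) = 11; a(19) = 7; a(20) = 3; a(21) = 10; a(22) = 13; a(23) = 8; a(24) = 6; a(25) = 14; a(26) = 5; a(27) = 4; a(28) = 9; a(29) = 13; a(30) = 7; a(31) = 5; a(32) = 12; a(33) = 2; a(34) = 14; a(35) = 1; a(36) = 0; a(37) = 1; a(38) = 1; a(39) = 2; a(40) = 3; a(41) = 5.
Since (a(40), a(41)) = (a(0), a(1)) = (3, 5) (two consecutive terms determine the rest), the sequence is periodic with period 40.
So a(3062) = a(0 + ((3062-0) mod 40)) = a(22) = 13.

13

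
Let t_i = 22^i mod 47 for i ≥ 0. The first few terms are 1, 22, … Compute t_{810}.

t_0 = 1,  t_1 = 22,  t_2 = 14,  t_3 = 26,  t_4 = 8,  t_5 = 35,  t_6 = 18,  t_7 = 20,  t_8 = 17,  t_9 = 45,  t_{10} = 3,  t_{11} = 19,  t_{12} = 42,  t_{13} = 31,  t_{14} = 24,  t_{15} = 11,  t_{16} = 7,  t_{17} = 13,  t_{18} = 4,  t_{19} = 41,  t_{20} = 9,  t_{21} = 10,  t_{22} = 32,  t_{23} = 46,  t_{24} = 25,  t_{25} = 33,  t_{26} = 21,  t_{27} = 39,  t_{28} = 12,  t_{29} = 29,  t_{30} = 27,  t_{31} = 30,  t_{32} = 2,  t_{33} = 44,  t_{34} = 28,  t_{35} = 5,  t_{36} = 16,  t_{37} = 23,  t_{38} = 36,  t_{39} = 40,  t_{40} = 34,  t_{41} = 43,  t_{42} = 6,  t_{43} = 38,  t_{44} = 37,  t_{45} = 15,  t_{46} = 1.
The sequence repeats with period 46.
(810 - 0) mod 46 = 28, so t_{810} = t_{28} = 12.

12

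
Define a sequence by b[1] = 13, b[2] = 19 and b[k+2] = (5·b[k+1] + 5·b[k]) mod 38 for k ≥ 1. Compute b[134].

25

We have b[1] = 13, b[2] = 19, b[3] = 8, b[4] = 21, b[5] = 31, b[6] = 32, b[7] = 11, b[8] = 25, b[9] = 28, b[10] = 37, b[11] = 21, b[12] = 24, b[13] = 35, b[14] = 29, b[15] = 16, b[16] = 35, b[17] = 27, b[18] = 6, b[19] = 13, b[20] = 19.
The sequence repeats with period 18.
So b[134] = b[1 + ((134-1) mod 18)] = b[8] = 25.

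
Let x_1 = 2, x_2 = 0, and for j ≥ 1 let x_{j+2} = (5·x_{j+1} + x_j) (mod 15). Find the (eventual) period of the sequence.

Computing terms: x_1 = 2,  x_2 = 0,  x_3 = 2,  x_4 = 10,  x_5 = 7,  x_6 = 0,  x_7 = 7,  x_8 = 5,  x_9 = 2,  x_{10} = 0.
Since (x_9, x_{10}) = (x_1, x_2) = (2, 0) (two consecutive terms determine the rest), the sequence is periodic with period 8.

8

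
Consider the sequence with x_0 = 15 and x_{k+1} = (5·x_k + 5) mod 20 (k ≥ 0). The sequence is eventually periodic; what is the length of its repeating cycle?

Computing terms: x_0 = 15, x_1 = 0, x_2 = 5, x_3 = 10, x_4 = 15.
The sequence repeats with period 4.

4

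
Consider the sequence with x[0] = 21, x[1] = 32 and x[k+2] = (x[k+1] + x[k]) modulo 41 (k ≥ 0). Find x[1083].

3

We have x[0] = 21; x[1] = 32; x[2] = 12; x[3] = 3; x[4] = 15; x[5] = 18; x[6] = 33; x[7] = 10; x[8] = 2; x[9] = 12; x[10] = 14; x[11] = 26; x[12] = 40; x[13] = 25; x[14] = 24; x[15] = 8; x[16] = 32; x[17] = 40; x[18] = 31; x[19] = 30; x[20] = 20; x[21] = 9; x[22] = 29; x[23] = 38; x[24] = 26; x[25] = 23; x[26] = 8; x[27] = 31; x[28] = 39; x[29] = 29; x[30] = 27; x[31] = 15; x[32] = 1; x[33] = 16; x[34] = 17; x[35] = 33; x[36] = 9; x[37] = 1; x[38] = 10; x[39] = 11; x[40] = 21; x[41] = 32.
Since (x[40], x[41]) = (x[0], x[1]) = (21, 32) (two consecutive terms determine the rest), the sequence is periodic with period 40.
(1083 - 0) mod 40 = 3, so x[1083] = x[3] = 3.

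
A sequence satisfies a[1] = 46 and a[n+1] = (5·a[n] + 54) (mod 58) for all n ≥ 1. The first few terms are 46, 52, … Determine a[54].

We have a[1] = 46, a[2] = 52, a[3] = 24, a[4] = 0, a[5] = 54, a[6] = 34, a[7] = 50, a[8] = 14, a[9] = 8, a[10] = 36, a[11] = 2, a[12] = 6, a[13] = 26, a[14] = 10, a[15] = 46.
Since a[15] = a[1] = 46, the sequence is periodic with period 14.
(54 - 1) mod 14 = 11, so a[54] = a[12] = 6.

6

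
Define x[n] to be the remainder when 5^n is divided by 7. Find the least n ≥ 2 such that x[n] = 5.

7

We have x[1] = 5, x[2] = 4, x[3] = 6, x[4] = 2, x[5] = 3, x[6] = 1, x[7] = 5.
The sequence repeats with period 6.
The value 5 next appears (with n ≥ 2) at x[7].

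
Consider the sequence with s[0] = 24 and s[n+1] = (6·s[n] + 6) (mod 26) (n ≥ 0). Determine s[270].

10

s[0] = 24, s[1] = 20, s[2] = 22, s[3] = 8, s[4] = 2, s[5] = 18, s[6] = 10, s[7] = 14, s[8] = 12, s[9] = 0, s[10] = 6, s[11] = 16, s[12] = 24.
Since s[12] = s[0] = 24, the sequence is periodic with period 12.
(270 - 0) mod 12 = 6, so s[270] = s[6] = 10.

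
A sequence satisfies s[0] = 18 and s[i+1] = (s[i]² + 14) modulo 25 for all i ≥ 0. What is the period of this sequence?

5

Listing terms: s[0] = 18, s[1] = 13, s[2] = 8, s[3] = 3, s[4] = 23, s[5] = 18.
Since s[5] = s[0] = 18, the sequence is periodic with period 5.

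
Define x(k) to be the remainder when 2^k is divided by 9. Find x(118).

7

Computing terms: x(0) = 1, x(1) = 2, x(2) = 4, x(3) = 8, x(4) = 7, x(5) = 5, x(6) = 1.
Since x(6) = x(0) = 1, the sequence is periodic with period 6.
(118 - 0) mod 6 = 4, so x(118) = x(4) = 7.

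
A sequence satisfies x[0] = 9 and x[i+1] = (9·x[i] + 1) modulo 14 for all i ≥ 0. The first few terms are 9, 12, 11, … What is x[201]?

We have x[0] = 9; x[1] = 12; x[2] = 11; x[3] = 2; x[4] = 5; x[5] = 4; x[6] = 9.
The sequence repeats with period 6.
So x[201] = x[0 + ((201-0) mod 6)] = x[3] = 2.

2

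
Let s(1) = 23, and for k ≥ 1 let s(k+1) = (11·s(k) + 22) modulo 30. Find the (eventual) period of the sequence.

5

We have s(1) = 23, s(2) = 5, s(3) = 17, s(4) = 29, s(5) = 11, s(6) = 23.
Since s(6) = s(1) = 23, the sequence is periodic with period 5.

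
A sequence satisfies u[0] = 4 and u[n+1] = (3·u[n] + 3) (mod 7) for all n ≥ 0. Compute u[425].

Listing terms: u[0] = 4, u[1] = 1, u[2] = 6, u[3] = 0, u[4] = 3, u[5] = 5, u[6] = 4.
The sequence repeats with period 6.
So u[425] = u[0 + ((425-0) mod 6)] = u[5] = 5.

5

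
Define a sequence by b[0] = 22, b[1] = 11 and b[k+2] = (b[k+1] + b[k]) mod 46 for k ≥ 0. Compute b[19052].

31

b[0] = 22, b[1] = 11, b[2] = 33, b[3] = 44, b[4] = 31, b[5] = 29, b[6] = 14, b[7] = 43, b[8] = 11, b[9] = 8, b[10] = 19, b[11] = 27, b[12] = 0, b[13] = 27, b[14] = 27, b[15] = 8, b[16] = 35, b[17] = 43, b[18] = 32, b[19] = 29, b[20] = 15, b[21] = 44, b[22] = 13, b[23] = 11, b[24] = 24, b[25] = 35, b[26] = 13, b[27] = 2, b[28] = 15, b[29] = 17, b[30] = 32, b[31] = 3, b[32] = 35, b[33] = 38, b[34] = 27, b[35] = 19, b[36] = 0, b[37] = 19, b[38] = 19, b[39] = 38, b[40] = 11, b[41] = 3, b[42] = 14, b[43] = 17, b[44] = 31, b[45] = 2, b[46] = 33, b[47] = 35, b[48] = 22, b[49] = 11.
Since (b[48], b[49]) = (b[0], b[1]) = (22, 11) (two consecutive terms determine the rest), the sequence is periodic with period 48.
(19052 - 0) mod 48 = 44, so b[19052] = b[44] = 31.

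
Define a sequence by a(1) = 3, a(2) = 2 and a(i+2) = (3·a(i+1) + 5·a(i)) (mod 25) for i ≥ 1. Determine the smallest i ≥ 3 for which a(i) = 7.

10

Computing terms: a(1) = 3; a(2) = 2; a(3) = 21; a(4) = 23; a(5) = 24; a(6) = 12; a(7) = 6; a(8) = 3; a(9) = 14; a(10) = 7; a(11) = 16; a(12) = 8; a(13) = 4; a(14) = 2; a(15) = 1; a(16) = 13; a(17) = 19; a(18) = 22; a(19) = 11; a(20) = 18; a(21) = 9; a(22) = 17; a(23) = 21; a(24) = 23.
Since (a(23), a(24)) = (a(3), a(4)) = (21, 23) (two consecutive terms determine the rest), the sequence is eventually periodic: after a pre-period of length 2 it cycles with period 20.
The value 7 first appears (with i ≥ 3) at a(10).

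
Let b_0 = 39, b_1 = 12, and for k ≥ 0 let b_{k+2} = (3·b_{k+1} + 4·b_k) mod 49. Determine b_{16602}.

Computing terms: b_0 = 39,  b_1 = 12,  b_2 = 45,  b_3 = 36,  b_4 = 43,  b_5 = 28,  b_6 = 11,  b_7 = 47,  b_8 = 38,  b_9 = 8,  b_{10} = 29,  b_{11} = 21,  b_{12} = 32,  b_{13} = 33,  b_{14} = 31,  b_{15} = 29,  b_{16} = 15,  b_{17} = 14,  b_{18} = 4,  b_{19} = 19,  b_{20} = 24,  b_{21} = 1,  b_{22} = 1,  b_{23} = 7,  b_{24} = 25,  b_{25} = 5,  b_{26} = 17,  b_{27} = 22,  b_{28} = 36,  b_{29} = 0,  b_{30} = 46,  b_{31} = 40,  b_{32} = 10,  b_{33} = 43,  b_{34} = 22,  b_{35} = 42,  b_{36} = 18,  b_{37} = 26,  b_{38} = 3,  b_{39} = 15,  b_{40} = 8,  b_{41} = 35,  b_{42} = 39,  b_{43} = 12.
The sequence repeats with period 42.
(16602 - 0) mod 42 = 12, so b_{16602} = b_{12} = 32.

32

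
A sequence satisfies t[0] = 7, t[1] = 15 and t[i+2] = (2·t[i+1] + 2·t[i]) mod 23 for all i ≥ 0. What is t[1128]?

Computing terms: t[0] = 7,  t[1] = 15,  t[2] = 21,  t[3] = 3,  t[4] = 2,  t[5] = 10,  t[6] = 1,  t[7] = 22,  t[8] = 0,  t[9] = 21,  t[10] = 19,  t[11] = 11,  t[12] = 14,  t[13] = 4,  t[14] = 13,  t[15] = 11,  t[16] = 2,  t[17] = 3,  t[18] = 10,  t[19] = 3,  t[20] = 3,  t[21] = 12,  t[22] = 7,  t[23] = 15.
Since (t[22], t[23]) = (t[0], t[1]) = (7, 15) (two consecutive terms determine the rest), the sequence is periodic with period 22.
So t[1128] = t[0 + ((1128-0) mod 22)] = t[6] = 1.

1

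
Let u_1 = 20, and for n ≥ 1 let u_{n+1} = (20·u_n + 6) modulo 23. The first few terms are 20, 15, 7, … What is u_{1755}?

12

We have u_1 = 20; u_2 = 15; u_3 = 7; u_4 = 8; u_5 = 5; u_6 = 14; u_7 = 10; u_8 = 22; u_9 = 9; u_{10} = 2; u_{11} = 0; u_{12} = 6; u_{13} = 11; u_{14} = 19; u_{15} = 18; u_{16} = 21; u_{17} = 12; u_{18} = 16; u_{19} = 4; u_{20} = 17; u_{21} = 1; u_{22} = 3; u_{23} = 20.
The sequence repeats with period 22.
(1755 - 1) mod 22 = 16, so u_{1755} = u_{17} = 12.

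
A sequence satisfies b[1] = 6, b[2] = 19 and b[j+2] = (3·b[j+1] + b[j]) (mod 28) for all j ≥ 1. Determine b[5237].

15

Computing terms: b[1] = 6, b[2] = 19, b[3] = 7, b[4] = 12, b[5] = 15, b[6] = 1, b[7] = 18, b[8] = 27, b[9] = 15, b[10] = 16, b[11] = 7, b[12] = 9, b[13] = 6, b[14] = 27, b[15] = 3, b[16] = 8, b[17] = 27, b[18] = 5, b[19] = 14, b[20] = 19, b[21] = 15, b[22] = 8, b[23] = 11, b[24] = 13, b[25] = 22, b[26] = 23, b[27] = 7, b[28] = 16, b[29] = 27, b[30] = 13, b[31] = 10, b[32] = 15, b[33] = 27, b[34] = 12, b[35] = 7, b[36] = 5, b[37] = 22, b[38] = 15, b[39] = 11, b[40] = 20, b[41] = 15, b[42] = 9, b[43] = 14, b[44] = 23, b[45] = 27, b[46] = 20, b[47] = 3, b[48] = 1, b[49] = 6, b[50] = 19.
The sequence repeats with period 48.
(5237 - 1) mod 48 = 4, so b[5237] = b[5] = 15.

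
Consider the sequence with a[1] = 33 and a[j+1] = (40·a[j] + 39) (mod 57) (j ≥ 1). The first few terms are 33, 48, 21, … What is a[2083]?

12

Listing terms: a[1] = 33; a[2] = 48; a[3] = 21; a[4] = 24; a[5] = 30; a[6] = 42; a[7] = 9; a[8] = 0; a[9] = 39; a[10] = 3; a[11] = 45; a[12] = 15; a[13] = 12; a[14] = 6; a[15] = 51; a[16] = 27; a[17] = 36; a[18] = 54; a[19] = 33.
Since a[19] = a[1] = 33, the sequence is periodic with period 18.
So a[2083] = a[1 + ((2083-1) mod 18)] = a[13] = 12.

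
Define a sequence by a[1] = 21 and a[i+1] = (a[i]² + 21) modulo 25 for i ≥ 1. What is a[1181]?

a[1] = 21,  a[2] = 12,  a[3] = 15,  a[4] = 21.
The sequence repeats with period 3.
So a[1181] = a[1 + ((1181-1) mod 3)] = a[2] = 12.

12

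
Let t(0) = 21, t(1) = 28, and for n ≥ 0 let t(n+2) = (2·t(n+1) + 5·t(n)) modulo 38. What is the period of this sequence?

18

t(0) = 21,  t(1) = 28,  t(2) = 9,  t(3) = 6,  t(4) = 19,  t(5) = 30,  t(6) = 3,  t(7) = 4,  t(8) = 23,  t(9) = 28,  t(10) = 19,  t(11) = 26,  t(12) = 33,  t(13) = 6,  t(14) = 25,  t(15) = 4,  t(16) = 19,  t(17) = 20,  t(18) = 21,  t(19) = 28.
The sequence repeats with period 18.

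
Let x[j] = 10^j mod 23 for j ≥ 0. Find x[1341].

7

Computing terms: x[0] = 1, x[1] = 10, x[2] = 8, x[3] = 11, x[4] = 18, x[5] = 19, x[6] = 6, x[7] = 14, x[8] = 2, x[9] = 20, x[10] = 16, x[11] = 22, x[12] = 13, x[13] = 15, x[14] = 12, x[15] = 5, x[16] = 4, x[17] = 17, x[18] = 9, x[19] = 21, x[20] = 3, x[21] = 7, x[22] = 1.
Since x[22] = x[0] = 1, the sequence is periodic with period 22.
So x[1341] = x[0 + ((1341-0) mod 22)] = x[21] = 7.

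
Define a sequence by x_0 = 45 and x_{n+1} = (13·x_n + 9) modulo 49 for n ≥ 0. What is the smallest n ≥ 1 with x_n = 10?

10

x_0 = 45, x_1 = 6, x_2 = 38, x_3 = 13, x_4 = 31, x_5 = 20, x_6 = 24, x_7 = 27, x_8 = 17, x_9 = 34, x_{10} = 10, x_{11} = 41, x_{12} = 3, x_{13} = 48, x_{14} = 45.
The sequence repeats with period 14.
The value 10 first appears (with n ≥ 1) at x_{10}.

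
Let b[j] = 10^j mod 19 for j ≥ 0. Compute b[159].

b[0] = 1,  b[1] = 10,  b[2] = 5,  b[3] = 12,  b[4] = 6,  b[5] = 3,  b[6] = 11,  b[7] = 15,  b[8] = 17,  b[9] = 18,  b[10] = 9,  b[11] = 14,  b[12] = 7,  b[13] = 13,  b[14] = 16,  b[15] = 8,  b[16] = 4,  b[17] = 2,  b[18] = 1.
The sequence repeats with period 18.
So b[159] = b[0 + ((159-0) mod 18)] = b[15] = 8.

8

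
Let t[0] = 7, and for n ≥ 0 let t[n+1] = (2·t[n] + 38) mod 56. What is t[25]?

10

t[0] = 7; t[1] = 52; t[2] = 30; t[3] = 42; t[4] = 10; t[5] = 2; t[6] = 42.
Since t[6] = t[3] = 42, the sequence is eventually periodic: after a pre-period of length 3 it cycles with period 3.
For n ≥ 3, t[n] depends only on (n - 3) mod 3. (25 - 3) mod 3 = 1, so t[25] = t[4] = 10.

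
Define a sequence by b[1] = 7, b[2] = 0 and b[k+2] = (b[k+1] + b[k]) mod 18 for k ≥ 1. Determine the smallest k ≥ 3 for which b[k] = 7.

Computing terms: b[1] = 7; b[2] = 0; b[3] = 7; b[4] = 7; b[5] = 14; b[6] = 3; b[7] = 17; b[8] = 2; b[9] = 1; b[10] = 3; b[11] = 4; b[12] = 7; b[13] = 11; b[14] = 0; b[15] = 11; b[16] = 11; b[17] = 4; b[18] = 15; b[19] = 1; b[20] = 16; b[21] = 17; b[22] = 15; b[23] = 14; b[24] = 11; b[25] = 7; b[26] = 0.
The sequence repeats with period 24.
The value 7 first appears (with k ≥ 3) at b[3].

3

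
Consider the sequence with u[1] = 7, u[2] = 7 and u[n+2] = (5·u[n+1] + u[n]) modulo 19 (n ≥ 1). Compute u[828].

Computing terms: u[1] = 7,  u[2] = 7,  u[3] = 4,  u[4] = 8,  u[5] = 6,  u[6] = 0,  u[7] = 6,  u[8] = 11,  u[9] = 4,  u[10] = 12,  u[11] = 7,  u[12] = 9,  u[13] = 14,  u[14] = 3,  u[15] = 10,  u[16] = 15,  u[17] = 9,  u[18] = 3,  u[19] = 5,  u[20] = 9,  u[21] = 12,  u[22] = 12,  u[23] = 15,  u[24] = 11,  u[25] = 13,  u[26] = 0,  u[27] = 13,  u[28] = 8,  u[29] = 15,  u[30] = 7,  u[31] = 12,  u[32] = 10,  u[33] = 5,  u[34] = 16,  u[35] = 9,  u[36] = 4,  u[37] = 10,  u[38] = 16,  u[39] = 14,  u[40] = 10,  u[41] = 7,  u[42] = 7.
Since (u[41], u[42]) = (u[1], u[2]) = (7, 7) (two consecutive terms determine the rest), the sequence is periodic with period 40.
(828 - 1) mod 40 = 27, so u[828] = u[28] = 8.

8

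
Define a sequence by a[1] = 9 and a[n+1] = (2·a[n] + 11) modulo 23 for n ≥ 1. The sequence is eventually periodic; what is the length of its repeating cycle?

11

We have a[1] = 9,  a[2] = 6,  a[3] = 0,  a[4] = 11,  a[5] = 10,  a[6] = 8,  a[7] = 4,  a[8] = 19,  a[9] = 3,  a[10] = 17,  a[11] = 22,  a[12] = 9.
Since a[12] = a[1] = 9, the sequence is periodic with period 11.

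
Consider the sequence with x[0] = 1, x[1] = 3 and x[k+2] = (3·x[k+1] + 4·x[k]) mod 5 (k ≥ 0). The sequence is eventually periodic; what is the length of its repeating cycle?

Listing terms: x[0] = 1; x[1] = 3; x[2] = 3; x[3] = 1; x[4] = 0; x[5] = 4; x[6] = 2; x[7] = 2; x[8] = 4; x[9] = 0; x[10] = 1; x[11] = 3.
The sequence repeats with period 10.

10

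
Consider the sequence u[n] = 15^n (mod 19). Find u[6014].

16

Listing terms: u[0] = 1, u[1] = 15, u[2] = 16, u[3] = 12, u[4] = 9, u[5] = 2, u[6] = 11, u[7] = 13, u[8] = 5, u[9] = 18, u[10] = 4, u[11] = 3, u[12] = 7, u[13] = 10, u[14] = 17, u[15] = 8, u[16] = 6, u[17] = 14, u[18] = 1.
Since u[18] = u[0] = 1, the sequence is periodic with period 18.
(6014 - 0) mod 18 = 2, so u[6014] = u[2] = 16.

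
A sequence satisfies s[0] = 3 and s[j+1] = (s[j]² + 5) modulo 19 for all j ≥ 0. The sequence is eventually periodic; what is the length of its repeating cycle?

Computing terms: s[0] = 3, s[1] = 14, s[2] = 11, s[3] = 12, s[4] = 16, s[5] = 14.
Since s[5] = s[1] = 14, the sequence is eventually periodic: after a pre-period of length 1 it cycles with period 4.

4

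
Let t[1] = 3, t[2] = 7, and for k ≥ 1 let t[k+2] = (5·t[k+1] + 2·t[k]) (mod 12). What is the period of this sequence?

6

We have t[1] = 3; t[2] = 7; t[3] = 5; t[4] = 3; t[5] = 1; t[6] = 11; t[7] = 9; t[8] = 7; t[9] = 5.
Since (t[8], t[9]) = (t[2], t[3]) = (7, 5) (two consecutive terms determine the rest), the sequence is eventually periodic: after a pre-period of length 1 it cycles with period 6.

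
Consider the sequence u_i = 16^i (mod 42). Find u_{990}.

We have u_1 = 16; u_2 = 4; u_3 = 22; u_4 = 16.
Since u_4 = u_1 = 16, the sequence is periodic with period 3.
So u_{990} = u_{1 + ((990-1) mod 3)} = u_3 = 22.

22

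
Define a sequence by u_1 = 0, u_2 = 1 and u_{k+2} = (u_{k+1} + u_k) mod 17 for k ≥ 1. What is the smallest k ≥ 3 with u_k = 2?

Computing terms: u_1 = 0,  u_2 = 1,  u_3 = 1,  u_4 = 2,  u_5 = 3,  u_6 = 5,  u_7 = 8,  u_8 = 13,  u_9 = 4,  u_{10} = 0,  u_{11} = 4,  u_{12} = 4,  u_{13} = 8,  u_{14} = 12,  u_{15} = 3,  u_{16} = 15,  u_{17} = 1,  u_{18} = 16,  u_{19} = 0,  u_{20} = 16,  u_{21} = 16,  u_{22} = 15,  u_{23} = 14,  u_{24} = 12,  u_{25} = 9,  u_{26} = 4,  u_{27} = 13,  u_{28} = 0,  u_{29} = 13,  u_{30} = 13,  u_{31} = 9,  u_{32} = 5,  u_{33} = 14,  u_{34} = 2,  u_{35} = 16,  u_{36} = 1,  u_{37} = 0,  u_{38} = 1.
Since (u_{37}, u_{38}) = (u_1, u_2) = (0, 1) (two consecutive terms determine the rest), the sequence is periodic with period 36.
The value 2 first appears (with k ≥ 3) at u_4.

4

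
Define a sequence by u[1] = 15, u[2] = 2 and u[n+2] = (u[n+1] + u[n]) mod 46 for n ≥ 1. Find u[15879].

29

We have u[1] = 15; u[2] = 2; u[3] = 17; u[4] = 19; u[5] = 36; u[6] = 9; u[7] = 45; u[8] = 8; u[9] = 7; u[10] = 15; u[11] = 22; u[12] = 37; u[13] = 13; u[14] = 4; u[15] = 17; u[16] = 21; u[17] = 38; u[18] = 13; u[19] = 5; u[20] = 18; u[21] = 23; u[22] = 41; u[23] = 18; u[24] = 13; u[25] = 31; u[26] = 44; u[27] = 29; u[28] = 27; u[29] = 10; u[30] = 37; u[31] = 1; u[32] = 38; u[33] = 39; u[34] = 31; u[35] = 24; u[36] = 9; u[37] = 33; u[38] = 42; u[39] = 29; u[40] = 25; u[41] = 8; u[42] = 33; u[43] = 41; u[44] = 28; u[45] = 23; u[46] = 5; u[47] = 28; u[48] = 33; u[49] = 15; u[50] = 2.
The sequence repeats with period 48.
(15879 - 1) mod 48 = 38, so u[15879] = u[39] = 29.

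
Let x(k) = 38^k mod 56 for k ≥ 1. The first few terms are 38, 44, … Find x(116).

We have x(1) = 38; x(2) = 44; x(3) = 48; x(4) = 32; x(5) = 40; x(6) = 8; x(7) = 24; x(8) = 16; x(9) = 48.
Since x(9) = x(3) = 48, the sequence is eventually periodic: after a pre-period of length 2 it cycles with period 6.
For k ≥ 3, x(k) depends only on (k - 3) mod 6. (116 - 3) mod 6 = 5, so x(116) = x(8) = 16.

16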